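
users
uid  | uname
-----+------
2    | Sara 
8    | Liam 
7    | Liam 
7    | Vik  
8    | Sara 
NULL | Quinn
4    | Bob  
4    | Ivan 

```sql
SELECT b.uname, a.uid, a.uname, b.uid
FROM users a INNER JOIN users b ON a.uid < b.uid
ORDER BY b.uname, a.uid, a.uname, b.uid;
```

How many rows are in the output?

18

INNER JOIN keeps only pairs where the ON condition holds.
Matching on a.uid < b.uid. A NULL in a compared column never satisfies the condition.
- a[0] uid=2 → 6 match(es) in b → 6 row(s).
- a[1] uid=8 → no match; dropped.
- a[2] uid=7 → 2 match(es) in b → 2 row(s).
- a[3] uid=7 → 2 match(es) in b → 2 row(s).
- a[4] uid=8 → no match; dropped.
- a[5] uid=NULL → no match; dropped.
- a[6] uid=4 → 4 match(es) in b → 4 row(s).
- a[7] uid=4 → 4 match(es) in b → 4 row(s).
Total: 18 rows.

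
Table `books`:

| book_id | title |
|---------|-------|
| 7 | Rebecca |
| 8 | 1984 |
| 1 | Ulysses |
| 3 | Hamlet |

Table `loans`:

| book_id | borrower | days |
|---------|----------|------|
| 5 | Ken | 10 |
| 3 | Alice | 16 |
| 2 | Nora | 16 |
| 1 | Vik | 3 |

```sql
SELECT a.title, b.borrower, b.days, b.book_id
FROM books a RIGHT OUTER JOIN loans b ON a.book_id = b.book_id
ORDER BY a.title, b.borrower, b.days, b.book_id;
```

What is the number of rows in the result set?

4

RIGHT JOIN keeps every row from `loans`; unmatched rows get NULL for `books`'s columns.
Matching on a.book_id = b.book_id.
Matched pairs: 2; unmatched b rows kept: 2.
Total: 2 matched + 2 padded = 4 rows.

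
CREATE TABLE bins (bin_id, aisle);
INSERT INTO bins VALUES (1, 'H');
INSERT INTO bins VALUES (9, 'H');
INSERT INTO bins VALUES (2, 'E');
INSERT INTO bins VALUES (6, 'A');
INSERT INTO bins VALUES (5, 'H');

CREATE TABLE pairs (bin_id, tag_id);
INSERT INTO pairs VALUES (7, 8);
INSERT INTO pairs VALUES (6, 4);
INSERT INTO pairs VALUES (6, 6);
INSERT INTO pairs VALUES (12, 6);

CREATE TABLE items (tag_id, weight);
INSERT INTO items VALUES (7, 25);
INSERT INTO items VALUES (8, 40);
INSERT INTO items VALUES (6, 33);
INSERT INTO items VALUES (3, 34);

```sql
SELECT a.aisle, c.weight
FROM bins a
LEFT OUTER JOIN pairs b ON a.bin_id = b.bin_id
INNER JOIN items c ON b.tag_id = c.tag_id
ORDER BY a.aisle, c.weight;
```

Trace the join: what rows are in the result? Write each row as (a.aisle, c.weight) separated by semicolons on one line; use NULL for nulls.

(A, 33)

Evaluate left to right. First `bins a LEFT JOIN pairs b` on bin_id: 6 row(s).
Then INNER JOIN `items c` on tag_id: keep only rows whose b.tag_id appears in c.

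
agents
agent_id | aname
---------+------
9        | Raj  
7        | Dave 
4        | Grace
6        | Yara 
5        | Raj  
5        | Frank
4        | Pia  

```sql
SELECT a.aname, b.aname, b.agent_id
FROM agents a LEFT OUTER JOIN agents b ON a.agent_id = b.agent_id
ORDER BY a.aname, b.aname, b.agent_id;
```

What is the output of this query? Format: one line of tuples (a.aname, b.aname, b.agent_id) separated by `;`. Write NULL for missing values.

(Dave, Dave, 7); (Frank, Frank, 5); (Frank, Raj, 5); (Grace, Grace, 4); (Grace, Pia, 4); (Pia, Grace, 4); (Pia, Pia, 4); (Raj, Frank, 5); (Raj, Raj, 5); (Raj, Raj, 9); (Yara, Yara, 6)

LEFT JOIN keeps every row from `agents a`; unmatched rows get NULL for `agents b`'s columns.
Matching on a.agent_id = b.agent_id.
- agent_id=9: 1 matching b row(s), so 1 row(s) emitted.
- agent_id=7: 1 matching b row(s), so 1 row(s) emitted.
- agent_id=4: 2 matching b row(s), so 2 row(s) emitted.
- agent_id=6: 1 matching b row(s), so 1 row(s) emitted.
- agent_id=5: 2 matching b row(s), so 2 row(s) emitted.
- agent_id=5: 2 matching b row(s), so 2 row(s) emitted.
- agent_id=4: 2 matching b row(s), so 2 row(s) emitted.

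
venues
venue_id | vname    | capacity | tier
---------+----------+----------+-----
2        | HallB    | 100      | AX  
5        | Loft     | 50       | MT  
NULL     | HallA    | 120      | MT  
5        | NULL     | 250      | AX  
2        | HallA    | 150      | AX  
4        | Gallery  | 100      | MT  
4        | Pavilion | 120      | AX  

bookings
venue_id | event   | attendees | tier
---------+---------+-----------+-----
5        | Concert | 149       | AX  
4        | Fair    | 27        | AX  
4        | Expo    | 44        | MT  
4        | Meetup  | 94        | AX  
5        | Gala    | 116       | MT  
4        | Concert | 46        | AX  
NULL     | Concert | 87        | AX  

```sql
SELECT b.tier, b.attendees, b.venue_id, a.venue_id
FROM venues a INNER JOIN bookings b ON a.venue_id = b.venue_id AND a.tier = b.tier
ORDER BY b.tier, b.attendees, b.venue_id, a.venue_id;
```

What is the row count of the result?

6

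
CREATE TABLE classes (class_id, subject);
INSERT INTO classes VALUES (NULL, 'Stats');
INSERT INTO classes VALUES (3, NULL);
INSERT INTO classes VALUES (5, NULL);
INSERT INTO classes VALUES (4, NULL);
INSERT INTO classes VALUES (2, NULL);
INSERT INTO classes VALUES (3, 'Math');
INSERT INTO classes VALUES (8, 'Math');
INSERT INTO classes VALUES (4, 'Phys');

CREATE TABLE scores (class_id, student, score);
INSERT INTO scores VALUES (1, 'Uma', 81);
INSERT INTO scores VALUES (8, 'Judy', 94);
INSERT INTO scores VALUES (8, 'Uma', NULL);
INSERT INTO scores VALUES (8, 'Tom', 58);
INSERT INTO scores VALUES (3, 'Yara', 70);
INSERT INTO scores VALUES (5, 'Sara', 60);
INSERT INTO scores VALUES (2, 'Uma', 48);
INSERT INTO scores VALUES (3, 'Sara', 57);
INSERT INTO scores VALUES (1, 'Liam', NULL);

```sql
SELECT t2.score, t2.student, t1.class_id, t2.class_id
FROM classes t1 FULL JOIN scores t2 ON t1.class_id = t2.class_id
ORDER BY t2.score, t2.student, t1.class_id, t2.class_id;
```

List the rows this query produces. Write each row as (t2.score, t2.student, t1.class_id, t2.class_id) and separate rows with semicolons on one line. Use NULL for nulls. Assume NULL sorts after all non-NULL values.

(48, Uma, 2, 2); (57, Sara, 3, 3); (57, Sara, 3, 3); (58, Tom, 8, 8); (60, Sara, 5, 5); (70, Yara, 3, 3); (70, Yara, 3, 3); (81, Uma, NULL, 1); (94, Judy, 8, 8); (NULL, Liam, NULL, 1); (NULL, Uma, 8, 8); (NULL, NULL, 4, NULL); (NULL, NULL, 4, NULL); (NULL, NULL, NULL, NULL)

FULL OUTER JOIN keeps every row from both sides; unmatched rows get NULL for the other side's columns.
Matching on t1.class_id = t2.class_id. A NULL in a compared column never satisfies the condition.
Matched pairs: 9; unmatched t1 rows kept: 3; unmatched t2 rows kept: 2.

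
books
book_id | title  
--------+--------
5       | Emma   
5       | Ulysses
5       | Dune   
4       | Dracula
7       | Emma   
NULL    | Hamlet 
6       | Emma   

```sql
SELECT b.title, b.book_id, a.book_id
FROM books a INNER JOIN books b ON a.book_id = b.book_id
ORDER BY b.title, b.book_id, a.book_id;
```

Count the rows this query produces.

12

INNER JOIN keeps only pairs where the ON condition holds.
Matching on a.book_id = b.book_id. A NULL in a compared column never satisfies the condition.
- a (book_id=5) pairs with 3 row(s) of b.
- a (book_id=5) pairs with 3 row(s) of b.
- a (book_id=5) pairs with 3 row(s) of b.
- a (book_id=4) pairs with 1 row(s) of b.
- a (book_id=7) pairs with 1 row(s) of b.
- a (book_id=NULL) has no partner → excluded.
- a (book_id=6) pairs with 1 row(s) of b.
Total: 12 rows.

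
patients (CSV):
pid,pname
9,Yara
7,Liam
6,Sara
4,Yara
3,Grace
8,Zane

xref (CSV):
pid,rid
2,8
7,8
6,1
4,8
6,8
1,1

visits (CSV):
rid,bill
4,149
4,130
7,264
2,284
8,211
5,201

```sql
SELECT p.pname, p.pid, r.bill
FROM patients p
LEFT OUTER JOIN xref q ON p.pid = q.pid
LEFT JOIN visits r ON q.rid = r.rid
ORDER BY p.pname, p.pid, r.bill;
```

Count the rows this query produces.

Step 1 — p LEFT JOIN q on pid → 7 row(s).
Then LEFT JOIN `visits r` on rid: each of those 7 rows is kept; rows whose q.rid has no match in r get NULL for r's columns.
Result: 7 row(s).

7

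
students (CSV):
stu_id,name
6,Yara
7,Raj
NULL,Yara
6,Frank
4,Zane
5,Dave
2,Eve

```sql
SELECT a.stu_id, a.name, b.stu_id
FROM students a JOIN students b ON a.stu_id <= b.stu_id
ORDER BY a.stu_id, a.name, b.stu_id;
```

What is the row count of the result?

22

INNER JOIN keeps only pairs where the ON condition holds.
Matching on a.stu_id <= b.stu_id. A NULL in a compared column never satisfies the condition.
Matched pairs: 22.
Total: 22 rows.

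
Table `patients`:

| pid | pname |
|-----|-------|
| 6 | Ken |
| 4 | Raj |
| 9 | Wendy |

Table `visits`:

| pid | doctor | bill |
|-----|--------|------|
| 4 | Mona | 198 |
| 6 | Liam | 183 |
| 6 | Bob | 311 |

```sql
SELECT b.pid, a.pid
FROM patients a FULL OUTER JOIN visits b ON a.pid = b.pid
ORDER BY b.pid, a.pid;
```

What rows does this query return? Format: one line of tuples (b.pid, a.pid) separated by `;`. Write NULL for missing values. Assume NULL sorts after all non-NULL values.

(4, 4); (6, 6); (6, 6); (NULL, 9)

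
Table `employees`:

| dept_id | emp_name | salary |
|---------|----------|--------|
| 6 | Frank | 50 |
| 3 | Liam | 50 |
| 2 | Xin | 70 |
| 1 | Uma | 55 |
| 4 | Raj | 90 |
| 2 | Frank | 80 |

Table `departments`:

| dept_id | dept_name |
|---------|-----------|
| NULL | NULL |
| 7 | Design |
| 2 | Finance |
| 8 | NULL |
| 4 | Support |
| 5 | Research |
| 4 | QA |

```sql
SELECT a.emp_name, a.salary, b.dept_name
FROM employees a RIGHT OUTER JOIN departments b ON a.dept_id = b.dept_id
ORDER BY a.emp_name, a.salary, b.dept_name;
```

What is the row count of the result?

8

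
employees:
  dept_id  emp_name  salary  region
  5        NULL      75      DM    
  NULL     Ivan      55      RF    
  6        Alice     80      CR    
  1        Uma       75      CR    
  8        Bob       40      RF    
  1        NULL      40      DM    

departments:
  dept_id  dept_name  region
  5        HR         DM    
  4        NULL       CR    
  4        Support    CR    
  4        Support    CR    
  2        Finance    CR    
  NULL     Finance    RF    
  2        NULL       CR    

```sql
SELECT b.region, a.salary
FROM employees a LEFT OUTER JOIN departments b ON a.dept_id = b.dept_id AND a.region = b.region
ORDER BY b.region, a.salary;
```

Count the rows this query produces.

6

LEFT JOIN keeps every row from `employees`; unmatched rows get NULL for `departments`'s columns.
Matching on a.dept_id = b.dept_id AND a.region = b.region. A NULL in a compared column never satisfies the condition.
- dept_id=5, region=DM: 1 matching b row(s), so 1 row(s) emitted.
- dept_id=NULL, region=RF: no b row matches, row kept with b columns NULL.
- dept_id=6, region=CR: no b row matches, row kept with b columns NULL.
- dept_id=1, region=CR: no b row matches, row kept with b columns NULL.
- dept_id=8, region=RF: no b row matches, row kept with b columns NULL.
- dept_id=1, region=DM: no b row matches, row kept with b columns NULL.
Total: 1 matched + 5 padded = 6 rows.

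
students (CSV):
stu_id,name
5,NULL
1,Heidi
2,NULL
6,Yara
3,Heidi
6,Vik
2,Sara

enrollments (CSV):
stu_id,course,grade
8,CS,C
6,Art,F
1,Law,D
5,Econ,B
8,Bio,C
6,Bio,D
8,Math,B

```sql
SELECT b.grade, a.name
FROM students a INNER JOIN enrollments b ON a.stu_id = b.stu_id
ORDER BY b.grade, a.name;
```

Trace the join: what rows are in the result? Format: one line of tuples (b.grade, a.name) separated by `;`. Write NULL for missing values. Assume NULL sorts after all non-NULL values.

(B, NULL); (D, Heidi); (D, Vik); (D, Yara); (F, Vik); (F, Yara)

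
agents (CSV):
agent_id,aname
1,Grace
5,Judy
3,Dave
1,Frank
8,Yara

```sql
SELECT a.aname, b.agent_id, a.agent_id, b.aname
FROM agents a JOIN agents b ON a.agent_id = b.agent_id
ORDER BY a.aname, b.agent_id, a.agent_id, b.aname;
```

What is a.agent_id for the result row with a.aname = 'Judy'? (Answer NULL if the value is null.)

INNER JOIN keeps only pairs where the ON condition holds.
Matching on a.agent_id = b.agent_id.
- agent_id=1: 2 matching b row(s), so 2 row(s) emitted.
- agent_id=5: 1 matching b row(s), so 1 row(s) emitted.
- agent_id=3: 1 matching b row(s), so 1 row(s) emitted.
- agent_id=1: 2 matching b row(s), so 2 row(s) emitted.
- agent_id=8: 1 matching b row(s), so 1 row(s) emitted.

5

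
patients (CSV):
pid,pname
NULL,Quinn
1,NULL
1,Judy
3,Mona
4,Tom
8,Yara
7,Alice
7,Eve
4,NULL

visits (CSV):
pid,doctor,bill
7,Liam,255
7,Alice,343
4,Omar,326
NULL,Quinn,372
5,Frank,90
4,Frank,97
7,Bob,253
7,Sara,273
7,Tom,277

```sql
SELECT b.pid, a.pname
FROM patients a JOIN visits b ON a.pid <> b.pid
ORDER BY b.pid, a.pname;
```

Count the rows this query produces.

50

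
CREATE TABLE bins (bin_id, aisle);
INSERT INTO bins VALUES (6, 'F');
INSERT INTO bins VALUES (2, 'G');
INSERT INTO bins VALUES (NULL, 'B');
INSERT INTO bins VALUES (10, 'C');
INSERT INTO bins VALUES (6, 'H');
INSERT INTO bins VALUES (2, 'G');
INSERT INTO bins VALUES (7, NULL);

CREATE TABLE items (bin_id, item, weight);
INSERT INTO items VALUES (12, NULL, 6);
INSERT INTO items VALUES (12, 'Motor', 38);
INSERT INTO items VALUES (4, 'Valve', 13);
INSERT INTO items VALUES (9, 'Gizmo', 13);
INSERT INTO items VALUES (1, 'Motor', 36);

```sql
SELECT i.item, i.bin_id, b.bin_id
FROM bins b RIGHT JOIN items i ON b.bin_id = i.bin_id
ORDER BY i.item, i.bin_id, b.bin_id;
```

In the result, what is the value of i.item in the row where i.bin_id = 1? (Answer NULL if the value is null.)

Motor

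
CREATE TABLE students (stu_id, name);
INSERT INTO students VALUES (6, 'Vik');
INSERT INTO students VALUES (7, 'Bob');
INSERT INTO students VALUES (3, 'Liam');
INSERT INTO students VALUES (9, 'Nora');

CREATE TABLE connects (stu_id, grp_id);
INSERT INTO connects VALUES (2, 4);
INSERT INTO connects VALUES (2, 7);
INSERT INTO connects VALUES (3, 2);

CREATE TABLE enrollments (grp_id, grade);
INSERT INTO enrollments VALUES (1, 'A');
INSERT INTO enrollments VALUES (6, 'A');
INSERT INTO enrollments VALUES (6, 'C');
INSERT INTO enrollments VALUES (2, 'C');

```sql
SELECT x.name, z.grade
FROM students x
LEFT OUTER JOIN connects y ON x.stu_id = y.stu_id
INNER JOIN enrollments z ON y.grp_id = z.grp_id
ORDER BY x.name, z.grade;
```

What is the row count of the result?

Joins associate left-to-right: students LEFT JOIN connects on stu_id gives 4 intermediate row(s).
Then INNER JOIN `enrollments z` on grp_id: keep only rows whose y.grp_id appears in z.
Result: 1 row(s).

1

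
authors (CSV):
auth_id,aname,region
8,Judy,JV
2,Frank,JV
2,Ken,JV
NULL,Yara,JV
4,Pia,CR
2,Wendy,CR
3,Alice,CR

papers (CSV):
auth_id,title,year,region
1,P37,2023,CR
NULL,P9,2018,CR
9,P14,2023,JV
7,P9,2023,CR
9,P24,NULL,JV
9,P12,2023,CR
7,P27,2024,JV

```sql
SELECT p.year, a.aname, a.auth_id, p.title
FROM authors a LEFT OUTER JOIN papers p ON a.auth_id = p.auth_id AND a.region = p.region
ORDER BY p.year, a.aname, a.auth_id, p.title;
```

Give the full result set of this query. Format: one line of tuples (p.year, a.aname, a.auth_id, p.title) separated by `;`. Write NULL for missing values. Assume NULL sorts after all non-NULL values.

LEFT JOIN keeps every row from `authors`; unmatched rows get NULL for `papers`'s columns.
Matching on a.auth_id = p.auth_id AND a.region = p.region. A NULL in a compared column never satisfies the condition.
- auth_id=8, region=JV: no p row matches, row kept with p columns NULL.
- auth_id=2, region=JV: no p row matches, row kept with p columns NULL.
- auth_id=2, region=JV: no p row matches, row kept with p columns NULL.
- auth_id=NULL, region=JV: no p row matches, row kept with p columns NULL.
- auth_id=4, region=CR: no p row matches, row kept with p columns NULL.
- auth_id=2, region=CR: no p row matches, row kept with p columns NULL.
- auth_id=3, region=CR: no p row matches, row kept with p columns NULL.
After projecting and ordering:
p.year | a.aname | a.auth_id | p.title
NULL | Alice | 3 | NULL
NULL | Frank | 2 | NULL
NULL | Judy | 8 | NULL
NULL | Ken | 2 | NULL
NULL | Pia | 4 | NULL
NULL | Wendy | 2 | NULL
NULL | Yara | NULL | NULL

(NULL, Alice, 3, NULL); (NULL, Frank, 2, NULL); (NULL, Judy, 8, NULL); (NULL, Ken, 2, NULL); (NULL, Pia, 4, NULL); (NULL, Wendy, 2, NULL); (NULL, Yara, NULL, NULL)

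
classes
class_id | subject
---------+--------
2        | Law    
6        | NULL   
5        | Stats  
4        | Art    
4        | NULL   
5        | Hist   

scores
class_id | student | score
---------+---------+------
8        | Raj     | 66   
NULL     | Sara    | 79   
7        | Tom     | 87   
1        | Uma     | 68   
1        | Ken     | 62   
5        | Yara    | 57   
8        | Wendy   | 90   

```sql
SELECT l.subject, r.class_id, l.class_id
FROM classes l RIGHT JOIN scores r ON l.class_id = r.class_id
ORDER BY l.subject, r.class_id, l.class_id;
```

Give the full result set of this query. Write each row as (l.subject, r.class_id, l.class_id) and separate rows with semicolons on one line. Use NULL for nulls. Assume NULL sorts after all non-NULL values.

RIGHT JOIN keeps every row from `scores`; unmatched rows get NULL for `classes`'s columns.
Matching on l.class_id = r.class_id. A NULL in a compared column never satisfies the condition.
- l row (class_id=2): no match.
- l row (class_id=6): no match.
- l row (class_id=5): matches 1 r row(s) → 1 output row(s).
- l row (class_id=4): no match.
- l row (class_id=4): no match.
- l row (class_id=5): matches 1 r row(s) → 1 output row(s).
- 6 row(s) from r found no l partner → padded with NULL.
After projecting and ordering:
l.subject | r.class_id | l.class_id
Hist | 5 | 5
Stats | 5 | 5
NULL | 1 | NULL
NULL | 1 | NULL
NULL | 7 | NULL
NULL | 8 | NULL
NULL | 8 | NULL
NULL | NULL | NULL

(Hist, 5, 5); (Stats, 5, 5); (NULL, 1, NULL); (NULL, 1, NULL); (NULL, 7, NULL); (NULL, 8, NULL); (NULL, 8, NULL); (NULL, NULL, NULL)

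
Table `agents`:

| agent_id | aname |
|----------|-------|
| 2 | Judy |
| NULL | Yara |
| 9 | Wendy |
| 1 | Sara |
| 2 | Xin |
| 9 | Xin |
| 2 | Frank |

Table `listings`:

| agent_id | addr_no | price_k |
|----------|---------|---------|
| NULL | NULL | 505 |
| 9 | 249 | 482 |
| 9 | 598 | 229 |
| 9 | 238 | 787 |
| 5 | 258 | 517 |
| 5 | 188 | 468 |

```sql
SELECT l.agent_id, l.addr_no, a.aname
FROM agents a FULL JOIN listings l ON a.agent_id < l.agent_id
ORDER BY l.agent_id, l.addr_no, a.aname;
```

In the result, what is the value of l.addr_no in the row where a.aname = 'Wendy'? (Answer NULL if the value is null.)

NULL

FULL OUTER JOIN keeps every row from both sides; unmatched rows get NULL for the other side's columns.
Matching on a.agent_id < l.agent_id. A NULL in a compared column never satisfies the condition.
- agent_id=2: 5 matching l row(s), so 5 row(s) emitted.
- agent_id=NULL: no l row matches, row kept with l columns NULL.
- agent_id=9: no l row matches, row kept with l columns NULL.
- agent_id=1: 5 matching l row(s), so 5 row(s) emitted.
- agent_id=2: 5 matching l row(s), so 5 row(s) emitted.
- agent_id=9: no l row matches, row kept with l columns NULL.
- agent_id=2: 5 matching l row(s), so 5 row(s) emitted.
- plus 1 unmatched l row(s), each kept with NULL a columns.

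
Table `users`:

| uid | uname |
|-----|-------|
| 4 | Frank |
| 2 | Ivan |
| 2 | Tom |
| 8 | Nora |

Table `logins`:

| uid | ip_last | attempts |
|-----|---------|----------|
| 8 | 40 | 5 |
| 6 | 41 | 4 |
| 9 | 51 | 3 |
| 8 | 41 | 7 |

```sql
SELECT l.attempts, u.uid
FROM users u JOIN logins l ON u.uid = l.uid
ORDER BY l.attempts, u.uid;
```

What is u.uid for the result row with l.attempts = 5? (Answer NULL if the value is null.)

8

INNER JOIN keeps only pairs where the ON condition holds.
Matching on u.uid = l.uid.
Matched pairs: 2.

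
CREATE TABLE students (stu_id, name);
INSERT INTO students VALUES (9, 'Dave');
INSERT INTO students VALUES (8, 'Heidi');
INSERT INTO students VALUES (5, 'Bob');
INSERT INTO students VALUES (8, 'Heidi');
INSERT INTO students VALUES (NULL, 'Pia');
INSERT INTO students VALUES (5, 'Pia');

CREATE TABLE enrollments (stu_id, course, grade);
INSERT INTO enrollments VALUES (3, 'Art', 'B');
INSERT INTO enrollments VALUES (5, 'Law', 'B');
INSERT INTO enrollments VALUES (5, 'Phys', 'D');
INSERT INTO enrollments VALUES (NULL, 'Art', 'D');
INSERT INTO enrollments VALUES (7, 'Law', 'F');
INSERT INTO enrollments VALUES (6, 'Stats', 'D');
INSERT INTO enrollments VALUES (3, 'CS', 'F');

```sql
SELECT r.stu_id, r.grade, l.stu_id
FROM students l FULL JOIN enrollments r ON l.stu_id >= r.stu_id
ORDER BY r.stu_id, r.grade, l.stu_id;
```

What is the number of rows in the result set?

FULL OUTER JOIN keeps every row from both sides; unmatched rows get NULL for the other side's columns.
Matching on l.stu_id >= r.stu_id. A NULL in a compared column never satisfies the condition.
Matched pairs: 26; unmatched l rows kept: 1; unmatched r rows kept: 1.
Total: 26 matched + 2 padded = 28 rows.

28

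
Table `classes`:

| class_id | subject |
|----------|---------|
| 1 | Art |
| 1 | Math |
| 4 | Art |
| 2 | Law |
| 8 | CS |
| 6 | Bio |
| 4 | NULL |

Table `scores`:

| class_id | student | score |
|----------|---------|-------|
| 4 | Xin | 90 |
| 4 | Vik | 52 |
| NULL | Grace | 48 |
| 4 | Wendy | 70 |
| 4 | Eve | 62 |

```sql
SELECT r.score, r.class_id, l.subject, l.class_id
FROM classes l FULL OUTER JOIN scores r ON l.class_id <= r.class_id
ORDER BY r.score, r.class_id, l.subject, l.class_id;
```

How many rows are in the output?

FULL OUTER JOIN keeps every row from both sides; unmatched rows get NULL for the other side's columns.
Matching on l.class_id <= r.class_id. A NULL in a compared column never satisfies the condition.
- class_id=1: 4 matching r row(s), so 4 row(s) emitted.
- class_id=1: 4 matching r row(s), so 4 row(s) emitted.
- class_id=4: 4 matching r row(s), so 4 row(s) emitted.
- class_id=2: 4 matching r row(s), so 4 row(s) emitted.
- class_id=8: no r row matches, row kept with r columns NULL.
- class_id=6: no r row matches, row kept with r columns NULL.
- class_id=4: 4 matching r row(s), so 4 row(s) emitted.
- 1 r row(s) had no l match → kept, l columns NULL.
Total: 20 matched + 3 padded = 23 rows.

23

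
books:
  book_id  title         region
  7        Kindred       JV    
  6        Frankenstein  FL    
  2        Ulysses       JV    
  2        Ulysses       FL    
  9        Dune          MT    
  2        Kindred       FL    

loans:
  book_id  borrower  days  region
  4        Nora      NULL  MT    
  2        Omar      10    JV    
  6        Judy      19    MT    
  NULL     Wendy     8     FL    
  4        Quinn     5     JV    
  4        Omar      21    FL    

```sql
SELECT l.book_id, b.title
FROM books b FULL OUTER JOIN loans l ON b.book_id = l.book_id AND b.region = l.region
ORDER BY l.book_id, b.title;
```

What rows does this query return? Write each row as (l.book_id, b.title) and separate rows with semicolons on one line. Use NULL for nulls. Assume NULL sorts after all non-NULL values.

(2, Ulysses); (4, NULL); (4, NULL); (4, NULL); (6, NULL); (NULL, Dune); (NULL, Frankenstein); (NULL, Kindred); (NULL, Kindred); (NULL, Ulysses); (NULL, NULL)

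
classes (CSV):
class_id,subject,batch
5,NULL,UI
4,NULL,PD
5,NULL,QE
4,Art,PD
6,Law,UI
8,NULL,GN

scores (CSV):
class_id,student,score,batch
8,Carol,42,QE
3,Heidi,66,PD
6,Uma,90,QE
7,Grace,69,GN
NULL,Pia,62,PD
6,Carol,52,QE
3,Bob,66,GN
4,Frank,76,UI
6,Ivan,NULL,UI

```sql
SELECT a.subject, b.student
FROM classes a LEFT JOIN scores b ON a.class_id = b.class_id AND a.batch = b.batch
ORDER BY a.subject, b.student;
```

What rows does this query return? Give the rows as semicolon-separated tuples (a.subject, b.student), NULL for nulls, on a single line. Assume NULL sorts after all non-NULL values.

LEFT JOIN keeps every row from `classes`; unmatched rows get NULL for `scores`'s columns.
Matching on a.class_id = b.class_id AND a.batch = b.batch. A NULL in a compared column never satisfies the condition.
Matched pairs: 1; unmatched a rows kept: 5.

(Art, NULL); (Law, Ivan); (NULL, NULL); (NULL, NULL); (NULL, NULL); (NULL, NULL)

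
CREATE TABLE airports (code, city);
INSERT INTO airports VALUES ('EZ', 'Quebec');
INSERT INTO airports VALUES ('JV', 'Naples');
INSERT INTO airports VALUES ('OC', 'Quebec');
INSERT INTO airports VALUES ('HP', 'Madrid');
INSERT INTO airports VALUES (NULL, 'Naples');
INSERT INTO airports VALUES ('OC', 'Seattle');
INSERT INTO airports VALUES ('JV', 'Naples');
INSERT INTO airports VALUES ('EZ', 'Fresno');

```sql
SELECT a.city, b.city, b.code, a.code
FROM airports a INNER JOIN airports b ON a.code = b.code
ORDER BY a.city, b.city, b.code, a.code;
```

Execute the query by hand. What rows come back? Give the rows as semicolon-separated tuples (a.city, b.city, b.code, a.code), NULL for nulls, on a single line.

(Fresno, Fresno, EZ, EZ); (Fresno, Quebec, EZ, EZ); (Madrid, Madrid, HP, HP); (Naples, Naples, JV, JV); (Naples, Naples, JV, JV); (Naples, Naples, JV, JV); (Naples, Naples, JV, JV); (Quebec, Fresno, EZ, EZ); (Quebec, Quebec, EZ, EZ); (Quebec, Quebec, OC, OC); (Quebec, Seattle, OC, OC); (Seattle, Quebec, OC, OC); (Seattle, Seattle, OC, OC)

INNER JOIN keeps only pairs where the ON condition holds.
Matching on a.code = b.code. A NULL in a compared column never satisfies the condition.
Matched pairs: 13.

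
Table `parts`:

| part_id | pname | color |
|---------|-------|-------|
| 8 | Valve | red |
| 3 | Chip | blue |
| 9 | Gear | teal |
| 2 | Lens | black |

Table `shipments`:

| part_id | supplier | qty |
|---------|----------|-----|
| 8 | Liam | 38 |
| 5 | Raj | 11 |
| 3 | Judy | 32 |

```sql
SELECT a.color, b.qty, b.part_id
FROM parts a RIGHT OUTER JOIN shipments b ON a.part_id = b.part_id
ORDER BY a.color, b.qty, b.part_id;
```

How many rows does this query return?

3

RIGHT JOIN keeps every row from `shipments`; unmatched rows get NULL for `parts`'s columns.
Matching on a.part_id = b.part_id.
- a row (part_id=8): matches 1 b row(s) → 1 output row(s).
- a row (part_id=3): matches 1 b row(s) → 1 output row(s).
- a row (part_id=9): no match.
- a row (part_id=2): no match.
- 1 row(s) from b found no a partner → padded with NULL.
Total: 2 matched + 1 padded = 3 rows.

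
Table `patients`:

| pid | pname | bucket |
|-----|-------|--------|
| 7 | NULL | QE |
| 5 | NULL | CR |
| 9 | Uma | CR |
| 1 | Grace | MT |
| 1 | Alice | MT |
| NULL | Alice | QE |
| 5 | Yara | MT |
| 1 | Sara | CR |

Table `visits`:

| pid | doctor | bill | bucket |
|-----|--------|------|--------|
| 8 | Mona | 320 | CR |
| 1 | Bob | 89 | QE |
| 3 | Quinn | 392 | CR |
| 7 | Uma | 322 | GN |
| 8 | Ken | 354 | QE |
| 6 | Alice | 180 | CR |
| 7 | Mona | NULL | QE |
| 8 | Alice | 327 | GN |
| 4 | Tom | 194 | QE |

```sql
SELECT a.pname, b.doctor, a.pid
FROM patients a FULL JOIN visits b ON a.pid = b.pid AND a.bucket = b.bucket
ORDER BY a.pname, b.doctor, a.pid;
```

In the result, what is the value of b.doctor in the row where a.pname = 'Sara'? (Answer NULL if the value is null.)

FULL OUTER JOIN keeps every row from both sides; unmatched rows get NULL for the other side's columns.
Matching on a.pid = b.pid AND a.bucket = b.bucket. A NULL in a compared column never satisfies the condition.
- a[0] pid=7, bucket=QE → 1 match(es) in b → 1 row(s).
- a[1] pid=5, bucket=CR → no match; kept with NULLs on the b side.
- a[2] pid=9, bucket=CR → no match; kept with NULLs on the b side.
- a[3] pid=1, bucket=MT → no match; kept with NULLs on the b side.
- a[4] pid=1, bucket=MT → no match; kept with NULLs on the b side.
- a[5] pid=NULL, bucket=QE → no match; kept with NULLs on the b side.
- a[6] pid=5, bucket=MT → no match; kept with NULLs on the b side.
- a[7] pid=1, bucket=CR → no match; kept with NULLs on the b side.
- 8 b row(s) had no a match → kept, a columns NULL.

NULL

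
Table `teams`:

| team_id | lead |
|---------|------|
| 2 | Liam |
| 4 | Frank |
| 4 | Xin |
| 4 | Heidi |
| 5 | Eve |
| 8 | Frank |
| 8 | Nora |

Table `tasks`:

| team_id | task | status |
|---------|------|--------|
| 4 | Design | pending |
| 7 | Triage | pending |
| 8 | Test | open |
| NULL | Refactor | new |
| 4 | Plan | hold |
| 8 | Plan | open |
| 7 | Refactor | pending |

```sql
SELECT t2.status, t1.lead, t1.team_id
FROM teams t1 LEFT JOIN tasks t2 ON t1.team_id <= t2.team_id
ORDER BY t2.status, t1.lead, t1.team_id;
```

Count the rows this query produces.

32

LEFT JOIN keeps every row from `teams`; unmatched rows get NULL for `tasks`'s columns.
Matching on t1.team_id <= t2.team_id. A NULL in a compared column never satisfies the condition.
- t1 row (team_id=2): matches 6 t2 row(s) → 6 output row(s).
- t1 row (team_id=4): matches 6 t2 row(s) → 6 output row(s).
- t1 row (team_id=4): matches 6 t2 row(s) → 6 output row(s).
- t1 row (team_id=4): matches 6 t2 row(s) → 6 output row(s).
- t1 row (team_id=5): matches 4 t2 row(s) → 4 output row(s).
- t1 row (team_id=8): matches 2 t2 row(s) → 2 output row(s).
- t1 row (team_id=8): matches 2 t2 row(s) → 2 output row(s).
Total: 32 rows.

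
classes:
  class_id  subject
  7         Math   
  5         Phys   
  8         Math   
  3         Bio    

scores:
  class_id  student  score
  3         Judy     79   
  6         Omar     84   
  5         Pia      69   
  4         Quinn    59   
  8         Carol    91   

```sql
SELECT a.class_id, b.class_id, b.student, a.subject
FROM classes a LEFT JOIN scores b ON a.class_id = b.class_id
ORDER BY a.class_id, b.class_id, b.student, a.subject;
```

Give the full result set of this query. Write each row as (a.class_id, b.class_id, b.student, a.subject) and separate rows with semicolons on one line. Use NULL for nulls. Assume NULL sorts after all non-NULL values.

(3, 3, Judy, Bio); (5, 5, Pia, Phys); (7, NULL, NULL, Math); (8, 8, Carol, Math)

LEFT JOIN keeps every row from `classes`; unmatched rows get NULL for `scores`'s columns.
Matching on a.class_id = b.class_id.
Matched pairs: 3; unmatched a rows kept: 1.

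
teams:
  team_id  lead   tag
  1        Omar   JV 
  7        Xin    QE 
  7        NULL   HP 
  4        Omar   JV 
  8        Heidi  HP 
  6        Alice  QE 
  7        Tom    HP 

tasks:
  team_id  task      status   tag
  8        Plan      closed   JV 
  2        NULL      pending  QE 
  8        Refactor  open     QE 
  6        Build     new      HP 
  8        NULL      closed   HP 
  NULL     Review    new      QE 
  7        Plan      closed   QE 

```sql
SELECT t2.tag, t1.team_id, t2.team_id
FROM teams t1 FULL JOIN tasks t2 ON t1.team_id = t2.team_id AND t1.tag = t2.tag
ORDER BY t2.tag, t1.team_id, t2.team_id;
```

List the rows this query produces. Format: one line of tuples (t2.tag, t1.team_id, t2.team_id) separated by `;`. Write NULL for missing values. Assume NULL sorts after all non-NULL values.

FULL OUTER JOIN keeps every row from both sides; unmatched rows get NULL for the other side's columns.
Matching on t1.team_id = t2.team_id AND t1.tag = t2.tag. A NULL in a compared column never satisfies the condition.
- t1[0] team_id=1, tag=JV → no match; kept with NULLs on the t2 side.
- t1[1] team_id=7, tag=QE → 1 match(es) in t2 → 1 row(s).
- t1[2] team_id=7, tag=HP → no match; kept with NULLs on the t2 side.
- t1[3] team_id=4, tag=JV → no match; kept with NULLs on the t2 side.
- t1[4] team_id=8, tag=HP → 1 match(es) in t2 → 1 row(s).
- t1[5] team_id=6, tag=QE → no match; kept with NULLs on the t2 side.
- t1[6] team_id=7, tag=HP → no match; kept with NULLs on the t2 side.
- 5 row(s) from t2 found no t1 partner → padded with NULL.

(HP, 8, 8); (HP, NULL, 6); (JV, NULL, 8); (QE, 7, 7); (QE, NULL, 2); (QE, NULL, 8); (QE, NULL, NULL); (NULL, 1, NULL); (NULL, 4, NULL); (NULL, 6, NULL); (NULL, 7, NULL); (NULL, 7, NULL)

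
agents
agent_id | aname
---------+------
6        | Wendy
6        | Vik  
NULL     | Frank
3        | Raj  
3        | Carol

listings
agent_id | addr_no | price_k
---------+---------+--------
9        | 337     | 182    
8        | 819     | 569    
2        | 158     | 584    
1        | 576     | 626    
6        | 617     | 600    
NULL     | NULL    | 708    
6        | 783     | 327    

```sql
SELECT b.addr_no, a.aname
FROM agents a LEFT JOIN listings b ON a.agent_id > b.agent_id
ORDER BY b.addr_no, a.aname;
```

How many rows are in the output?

9

LEFT JOIN keeps every row from `agents`; unmatched rows get NULL for `listings`'s columns.
Matching on a.agent_id > b.agent_id. A NULL in a compared column never satisfies the condition.
Matched pairs: 8; unmatched a rows kept: 1.
Total: 8 matched + 1 padded = 9 rows.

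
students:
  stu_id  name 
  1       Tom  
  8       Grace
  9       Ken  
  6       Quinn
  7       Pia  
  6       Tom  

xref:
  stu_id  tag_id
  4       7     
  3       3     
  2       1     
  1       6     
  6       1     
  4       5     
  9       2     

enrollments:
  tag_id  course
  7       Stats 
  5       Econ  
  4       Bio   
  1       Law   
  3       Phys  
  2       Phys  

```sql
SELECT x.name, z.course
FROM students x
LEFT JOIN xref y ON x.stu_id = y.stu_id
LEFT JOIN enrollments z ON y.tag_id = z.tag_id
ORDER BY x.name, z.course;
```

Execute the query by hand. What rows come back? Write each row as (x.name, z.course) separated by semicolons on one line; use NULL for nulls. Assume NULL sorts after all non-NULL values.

(Grace, NULL); (Ken, Phys); (Pia, NULL); (Quinn, Law); (Tom, Law); (Tom, NULL)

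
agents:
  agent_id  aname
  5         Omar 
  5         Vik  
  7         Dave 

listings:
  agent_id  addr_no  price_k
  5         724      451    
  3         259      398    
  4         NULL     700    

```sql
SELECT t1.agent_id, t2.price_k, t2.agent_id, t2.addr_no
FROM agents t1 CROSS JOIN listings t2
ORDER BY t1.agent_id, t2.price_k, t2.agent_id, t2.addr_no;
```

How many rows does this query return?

CROSS JOIN pairs every row of `agents` with every row of `listings`: 3 × 3 = 9 rows.

9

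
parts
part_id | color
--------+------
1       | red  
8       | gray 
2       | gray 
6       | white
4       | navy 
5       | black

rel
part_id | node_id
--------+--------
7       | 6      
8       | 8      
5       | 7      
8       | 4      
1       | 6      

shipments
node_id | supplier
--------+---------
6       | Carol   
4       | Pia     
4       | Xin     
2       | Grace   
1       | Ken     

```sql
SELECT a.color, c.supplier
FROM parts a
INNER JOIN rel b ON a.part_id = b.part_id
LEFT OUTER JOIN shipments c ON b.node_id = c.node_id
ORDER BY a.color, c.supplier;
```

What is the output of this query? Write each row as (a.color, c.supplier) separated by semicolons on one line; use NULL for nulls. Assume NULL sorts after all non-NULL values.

Joins associate left-to-right: parts INNER JOIN rel on part_id gives 4 intermediate row(s).
Then LEFT JOIN `shipments c` on node_id: each of those 4 rows is kept; rows whose b.node_id has no match in c get NULL for c's columns.

(black, NULL); (gray, Pia); (gray, Xin); (gray, NULL); (red, Carol)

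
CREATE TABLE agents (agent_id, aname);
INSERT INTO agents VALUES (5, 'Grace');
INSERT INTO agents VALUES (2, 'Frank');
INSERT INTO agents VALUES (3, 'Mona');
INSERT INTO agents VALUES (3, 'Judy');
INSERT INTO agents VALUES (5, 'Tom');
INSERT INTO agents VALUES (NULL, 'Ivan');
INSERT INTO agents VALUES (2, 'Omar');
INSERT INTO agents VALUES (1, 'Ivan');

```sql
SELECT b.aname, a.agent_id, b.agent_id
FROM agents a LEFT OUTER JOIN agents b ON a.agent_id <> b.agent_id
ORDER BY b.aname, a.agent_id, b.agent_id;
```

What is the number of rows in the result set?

37

LEFT JOIN keeps every row from `agents a`; unmatched rows get NULL for `agents b`'s columns.
Matching on a.agent_id <> b.agent_id. A NULL in a compared column never satisfies the condition.
- agent_id=5: 5 matching b row(s), so 5 row(s) emitted.
- agent_id=2: 5 matching b row(s), so 5 row(s) emitted.
- agent_id=3: 5 matching b row(s), so 5 row(s) emitted.
- agent_id=3: 5 matching b row(s), so 5 row(s) emitted.
- agent_id=5: 5 matching b row(s), so 5 row(s) emitted.
- agent_id=NULL: no b row matches, row kept with b columns NULL.
- agent_id=2: 5 matching b row(s), so 5 row(s) emitted.
- agent_id=1: 6 matching b row(s), so 6 row(s) emitted.
Total: 36 matched + 1 padded = 37 rows.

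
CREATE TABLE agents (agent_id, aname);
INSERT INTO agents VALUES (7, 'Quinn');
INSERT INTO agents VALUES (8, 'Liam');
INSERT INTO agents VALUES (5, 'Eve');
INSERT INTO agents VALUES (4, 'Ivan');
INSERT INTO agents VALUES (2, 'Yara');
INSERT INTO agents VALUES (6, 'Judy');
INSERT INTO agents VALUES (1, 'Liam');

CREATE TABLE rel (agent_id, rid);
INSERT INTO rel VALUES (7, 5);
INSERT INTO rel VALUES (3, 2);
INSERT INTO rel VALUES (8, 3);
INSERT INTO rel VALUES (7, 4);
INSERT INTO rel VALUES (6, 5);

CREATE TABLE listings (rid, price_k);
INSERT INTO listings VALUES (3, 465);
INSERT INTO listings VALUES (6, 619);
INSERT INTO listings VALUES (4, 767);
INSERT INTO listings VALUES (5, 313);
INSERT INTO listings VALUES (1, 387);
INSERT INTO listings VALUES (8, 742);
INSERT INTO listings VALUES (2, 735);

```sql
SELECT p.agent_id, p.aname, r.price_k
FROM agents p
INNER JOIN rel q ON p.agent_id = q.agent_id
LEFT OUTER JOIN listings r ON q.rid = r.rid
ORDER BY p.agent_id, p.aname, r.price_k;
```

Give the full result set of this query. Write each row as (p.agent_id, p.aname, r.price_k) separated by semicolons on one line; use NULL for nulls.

Step 1 — p INNER JOIN q on agent_id → 4 row(s).
Then LEFT JOIN `listings r` on rid: each of those 4 rows is kept; rows whose q.rid has no match in r get NULL for r's columns.

(6, Judy, 313); (7, Quinn, 313); (7, Quinn, 767); (8, Liam, 465)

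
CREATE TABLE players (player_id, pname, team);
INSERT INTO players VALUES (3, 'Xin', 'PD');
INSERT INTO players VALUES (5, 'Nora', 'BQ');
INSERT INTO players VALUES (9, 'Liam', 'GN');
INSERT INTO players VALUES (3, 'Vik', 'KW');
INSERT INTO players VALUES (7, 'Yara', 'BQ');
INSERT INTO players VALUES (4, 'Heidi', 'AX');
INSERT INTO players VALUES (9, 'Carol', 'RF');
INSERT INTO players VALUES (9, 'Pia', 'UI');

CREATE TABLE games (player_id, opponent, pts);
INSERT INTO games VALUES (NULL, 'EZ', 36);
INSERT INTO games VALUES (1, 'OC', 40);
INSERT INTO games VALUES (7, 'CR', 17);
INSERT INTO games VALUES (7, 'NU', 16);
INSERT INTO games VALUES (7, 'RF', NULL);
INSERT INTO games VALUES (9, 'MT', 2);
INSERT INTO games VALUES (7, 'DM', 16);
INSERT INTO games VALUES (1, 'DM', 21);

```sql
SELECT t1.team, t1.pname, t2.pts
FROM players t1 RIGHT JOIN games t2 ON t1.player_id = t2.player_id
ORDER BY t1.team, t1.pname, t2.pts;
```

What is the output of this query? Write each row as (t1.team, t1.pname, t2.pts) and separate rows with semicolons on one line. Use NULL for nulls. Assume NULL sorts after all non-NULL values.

(BQ, Yara, 16); (BQ, Yara, 16); (BQ, Yara, 17); (BQ, Yara, NULL); (GN, Liam, 2); (RF, Carol, 2); (UI, Pia, 2); (NULL, NULL, 21); (NULL, NULL, 36); (NULL, NULL, 40)

RIGHT JOIN keeps every row from `games`; unmatched rows get NULL for `players`'s columns.
Matching on t1.player_id = t2.player_id. A NULL in a compared column never satisfies the condition.
Matched pairs: 7; unmatched t2 rows kept: 3.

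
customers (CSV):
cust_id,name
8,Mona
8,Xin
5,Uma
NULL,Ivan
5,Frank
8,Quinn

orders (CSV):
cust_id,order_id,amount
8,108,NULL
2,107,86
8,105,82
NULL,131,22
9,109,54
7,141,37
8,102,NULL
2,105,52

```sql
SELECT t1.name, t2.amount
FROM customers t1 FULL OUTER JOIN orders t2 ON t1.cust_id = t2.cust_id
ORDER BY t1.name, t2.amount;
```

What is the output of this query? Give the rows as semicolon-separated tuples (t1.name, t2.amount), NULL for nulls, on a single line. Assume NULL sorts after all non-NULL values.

(Frank, NULL); (Ivan, NULL); (Mona, 82); (Mona, NULL); (Mona, NULL); (Quinn, 82); (Quinn, NULL); (Quinn, NULL); (Uma, NULL); (Xin, 82); (Xin, NULL); (Xin, NULL); (NULL, 22); (NULL, 37); (NULL, 52); (NULL, 54); (NULL, 86)

FULL OUTER JOIN keeps every row from both sides; unmatched rows get NULL for the other side's columns.
Matching on t1.cust_id = t2.cust_id. A NULL in a compared column never satisfies the condition.
Matched pairs: 9; unmatched t1 rows kept: 3; unmatched t2 rows kept: 5.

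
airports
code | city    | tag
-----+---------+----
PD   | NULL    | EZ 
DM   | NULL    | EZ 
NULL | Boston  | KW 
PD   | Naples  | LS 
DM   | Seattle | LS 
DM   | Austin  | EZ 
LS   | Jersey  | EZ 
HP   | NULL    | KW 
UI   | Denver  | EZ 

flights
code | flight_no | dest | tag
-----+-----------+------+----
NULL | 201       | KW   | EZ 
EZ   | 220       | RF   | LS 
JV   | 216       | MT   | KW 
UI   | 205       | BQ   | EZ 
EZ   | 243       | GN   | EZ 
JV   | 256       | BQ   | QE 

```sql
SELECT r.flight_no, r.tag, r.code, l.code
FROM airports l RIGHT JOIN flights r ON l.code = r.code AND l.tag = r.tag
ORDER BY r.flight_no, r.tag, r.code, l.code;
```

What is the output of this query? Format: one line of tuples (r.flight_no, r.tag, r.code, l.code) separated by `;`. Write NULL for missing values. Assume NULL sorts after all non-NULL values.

(201, EZ, NULL, NULL); (205, EZ, UI, UI); (216, KW, JV, NULL); (220, LS, EZ, NULL); (243, EZ, EZ, NULL); (256, QE, JV, NULL)

RIGHT JOIN keeps every row from `flights`; unmatched rows get NULL for `airports`'s columns.
Matching on l.code = r.code AND l.tag = r.tag. A NULL in a compared column never satisfies the condition.
- l (code=PD, tag=EZ) has no partner in r.
- l (code=DM, tag=EZ) has no partner in r.
- l (code=NULL, tag=KW) has no partner in r.
- l (code=PD, tag=LS) has no partner in r.
- l (code=DM, tag=LS) has no partner in r.
- l (code=DM, tag=EZ) has no partner in r.
- l (code=LS, tag=EZ) has no partner in r.
- l (code=HP, tag=KW) has no partner in r.
- l (code=UI, tag=EZ) pairs with 1 row(s) of r.
- 5 row(s) from r found no l partner → padded with NULL.
After projecting and ordering:
r.flight_no | r.tag | r.code | l.code
201 | EZ | NULL | NULL
205 | EZ | UI | UI
216 | KW | JV | NULL
220 | LS | EZ | NULL
243 | EZ | EZ | NULL
256 | QE | JV | NULL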